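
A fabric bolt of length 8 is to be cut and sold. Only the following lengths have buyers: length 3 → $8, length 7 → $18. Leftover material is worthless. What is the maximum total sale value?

Let r[k] be the best obtainable value from length k. For each k, try every first piece i and keep the best of price[i] + r[k−i].
r[1] = 0
r[2] = 0
r[3] = 8
r[4] = 8
r[5] = 8
r[6] = 16  (first piece 3, then r[3]=8)
r[7] = max(8+8, 18+0) = 18
r[8] = max(8+8, 18+0) = 18
One optimal cutting: pieces 7 with 1 yard of scrap → $18.

18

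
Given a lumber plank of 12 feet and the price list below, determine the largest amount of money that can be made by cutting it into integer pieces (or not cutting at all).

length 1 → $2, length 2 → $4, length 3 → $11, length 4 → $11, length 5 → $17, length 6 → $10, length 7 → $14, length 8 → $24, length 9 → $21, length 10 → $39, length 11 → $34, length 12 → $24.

Consider every possible first cut. best[k] is the best of p[i]+best[k−i] over all sellable i≤k.
best[1] = 2
best[2] = 4  (first piece 1, then best[1]=2)
best[3] = 11
best[4] = 13  (first piece 1, then best[3]=11)
best[5] = 17
best[6] = 22  (first piece 3, then best[3]=11)
best[7] = 24  (first piece 1, then best[6]=22)
best[8] = 28  (first piece 3, then best[5]=17)
best[9] = 33  (first piece 3, then best[6]=22)
best[10] = 39
best[11] = 41  (first piece 1, then best[10]=39)
best[12] = 44  (first piece 3, then best[9]=33)
One optimal cutting: 3 + 3 + 3 + 3 → $11 + $11 + $11 + $11 = $44.

44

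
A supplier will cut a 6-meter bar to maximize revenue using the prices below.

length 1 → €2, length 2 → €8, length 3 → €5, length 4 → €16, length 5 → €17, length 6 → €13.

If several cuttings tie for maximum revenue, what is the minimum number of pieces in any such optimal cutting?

Consider every possible first cut. r[k] is the best of p[i]+r[k−i] over all sellable i≤k.
r[1] = 2
r[2] = 8
r[3] = 10  (first piece 1, then r[2]=8)
r[4] = 16  (first piece 2, then r[2]=8)
r[5] = 18  (first piece 1, then r[4]=16)
r[6] = 24  (first piece 2, then r[4]=16)
Maximum revenue is €24.
Now minimize piece count subject to staying optimal: for each k, pieces[k] = 1 + min over i with p[i]+r[k−i]=r[k] of pieces[k−i].
pieces[3] = 2
pieces[4] = 1
pieces[5] = 2
pieces[6] = 2

2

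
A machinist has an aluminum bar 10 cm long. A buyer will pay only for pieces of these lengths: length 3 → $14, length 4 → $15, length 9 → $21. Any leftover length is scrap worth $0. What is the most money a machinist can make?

Build r[k] bottom-up: r[k] = max over allowed piece i of (p[i] + r[k−i]).
r[1] = 0
r[2] = 0
r[3] = 14
r[4] = 15
r[5] = 15
r[6] = 28  (first piece 3, then r[3]=14)
r[7] = 29  (first piece 3, then r[4]=15)
r[8] = 30  (first piece 4, then r[4]=15)
r[9] = 42  (first piece 3, then r[6]=28)
r[10] = 43  (first piece 3, then r[7]=29)
One optimal cutting: 4 + 3 + 3 → $43.

43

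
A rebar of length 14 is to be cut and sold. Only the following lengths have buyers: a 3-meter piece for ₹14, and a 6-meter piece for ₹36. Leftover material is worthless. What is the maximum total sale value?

72

Build f[k] bottom-up: f[k] = max over allowed piece i of (p[i] + f[k−i]).
f[1] = 0
f[2] = 0
f[3] = 14
f[4] = 14
f[5] = 14
f[6] = max(14+14, 36+0) = 36
f[7] = max(14+14, 36+0) = 36
f[8] = max(14+14, 36+0) = 36
f[9] = max(14+36, 36+14) = 50
f[10] = max(14+36, 36+14) = 50
f[11] = max(14+36, 36+14) = 50
f[12] = max(14+50, 36+36) = 72
f[13] = max(14+50, 36+36) = 72
f[14] = max(14+50, 36+36) = 72
One optimal cutting: pieces 6 + 6 with 2 meters of scrap → ₹72.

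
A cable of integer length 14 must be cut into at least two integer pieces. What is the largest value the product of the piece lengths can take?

Define f[k] = max over 1≤i<k of i · max(k−i, f[k−i]); the inner max lets the remainder stay uncut if that's better.
f[2] = 1·max(1,0) = 1·1 = 1
f[3] = max(1·2, 2·1) = 2
f[4] = max(1·3, 2·2, 3·1) = 4
f[5] = max(1·4, 2·3, 3·2, 4·1) = 6
f[6] = max(1·6, 2·4, 3·3, 4·2, 5·1) = 9
f[7] = max(1·9, 2·6, 3·4, 4·3, 5·2, 6·1) = 12
f[8] = max(1·12, 2·9, 3·6, …, 6·2, 7·1) = 18
f[9] = max(1·18, 2·12, 3·9, …, 7·2, 8·1) = 27
f[10] = max(1·27, 2·18, 3·12, …, 8·2, 9·1) = 36
f[11] = max(1·36, 2·27, 3·18, …, 9·2, 10·1) = 54
f[12] = max(1·54, 2·36, 3·27, …, 10·2, 11·1) = 81
f[13] = max(1·81, 2·54, 3·36, …, 11·2, 12·1) = 108
f[14] = max(1·108, 2·81, 3·54, …, 12·2, 13·1) = 162
One optimal split: 3 + 3 + 3 + 3 + 2; product 3·3·3·3·2 = 162.

162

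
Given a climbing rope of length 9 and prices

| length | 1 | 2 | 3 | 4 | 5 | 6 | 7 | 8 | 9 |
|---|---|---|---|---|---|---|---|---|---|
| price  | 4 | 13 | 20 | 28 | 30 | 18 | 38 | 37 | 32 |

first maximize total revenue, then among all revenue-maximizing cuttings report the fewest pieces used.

3

Let r[k] be the best obtainable value from length k. For each k, try every first piece i and keep the best of price[i] + r[k−i].
r[1] = 4
r[2] = max(4+4, 13+0) = 13
r[3] = max(4+13, 13+4, 20+0) = 20
r[4] = max(4+20, 13+13, 20+4, 28+0) = 28
r[5] = max(4+28, 13+20, 20+13, 28+4, 30+0) = 33
r[6] = max(4+33, 13+28, 20+20, 28+13, 30+4, 18+0) = 41
r[7] = max(4+41, 13+33, 20+28, …, 18+4, 38+0) = 48
r[8] = max(4+48, 13+41, 20+33, …, 38+4, 37+0) = 56
r[9] = max(4+56, 13+48, 20+41, …, 37+4, 32+0) = 61
Maximum revenue is €61.
Now minimize piece count subject to staying optimal: for each k, pieces[k] = 1 + min over i with p[i]+r[k−i]=r[k] of pieces[k−i].
pieces[6] = 2
pieces[7] = 2
pieces[8] = 2
pieces[9] = 3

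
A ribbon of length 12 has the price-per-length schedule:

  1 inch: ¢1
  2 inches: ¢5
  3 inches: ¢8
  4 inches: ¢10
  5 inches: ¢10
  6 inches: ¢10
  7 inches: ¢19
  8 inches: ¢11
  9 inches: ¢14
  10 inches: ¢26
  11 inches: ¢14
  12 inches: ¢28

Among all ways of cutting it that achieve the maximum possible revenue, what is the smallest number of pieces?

Build r[k] bottom-up: r[k] = max over allowed piece i of (p[i] + r[k−i]).
r[1] = 1
r[2] = 5
r[3] = 8
r[4] = 10  (first piece 2, then r[2]=5)
r[5] = 13  (first piece 2, then r[3]=8)
r[6] = 16  (first piece 3, then r[3]=8)
r[7] = 19
r[8] = 21  (first piece 2, then r[6]=16)
r[9] = 24  (first piece 2, then r[7]=19)
r[10] = 27  (first piece 3, then r[7]=19)
r[11] = 29  (first piece 2, then r[9]=24)
r[12] = 32  (first piece 2, then r[10]=27)
Maximum revenue is ¢32.
Now minimize piece count subject to staying optimal: for each k, pieces[k] = 1 + min over i with p[i]+r[k−i]=r[k] of pieces[k−i].
pieces[9] = 2
pieces[10] = 2
pieces[11] = 2
pieces[12] = 3

3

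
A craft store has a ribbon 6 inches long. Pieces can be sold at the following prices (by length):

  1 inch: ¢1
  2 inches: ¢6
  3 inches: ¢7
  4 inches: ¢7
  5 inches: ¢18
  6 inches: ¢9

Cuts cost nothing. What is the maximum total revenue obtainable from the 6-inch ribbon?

Consider every possible first cut. R[k] is the best of p[i]+R[k−i] over all sellable i≤k.
R[1] = 1
R[2] = 6
R[3] = 7  (first piece 1, then R[2]=6)
R[4] = 12  (first piece 2, then R[2]=6)
R[5] = 18
R[6] = 19  (first piece 1, then R[5]=18)
One optimal cutting: 5 + 1 → ¢18 + ¢1 = ¢19.

19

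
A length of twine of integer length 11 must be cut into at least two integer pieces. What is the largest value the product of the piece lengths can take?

Define prod[k] = max over 1≤i<k of i · max(k−i, prod[k−i]); the inner max lets the remainder stay uncut if that's better.
prod[2] = 1·max(1,0) = 1·1 = 1
prod[3] = 1·max(2,1) = 1·2 = 2
prod[4] = 2·max(2,1) = 2·2 = 4
prod[5] = 2·max(3,2) = 2·3 = 6
prod[6] = 3·max(3,2) = 3·3 = 9
prod[7] = 2·max(5,6) = 2·6 = 12
prod[8] = 2·max(6,9) = 2·9 = 18
prod[9] = 3·max(6,9) = 3·9 = 27
prod[10] = 2·max(8,18) = 2·18 = 36
prod[11] = 2·max(9,27) = 2·27 = 54
One optimal split: 3 + 3 + 3 + 2; product 3·3·3·2 = 54.

54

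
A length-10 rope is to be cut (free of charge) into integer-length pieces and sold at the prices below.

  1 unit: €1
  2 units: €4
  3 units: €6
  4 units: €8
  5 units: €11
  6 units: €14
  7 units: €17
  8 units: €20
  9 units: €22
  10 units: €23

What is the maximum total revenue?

24

Build best[k] bottom-up: best[k] = max over allowed piece i of (p[i] + best[k−i]).
best[1] = 1
best[2] = 4
best[3] = 6
best[4] = 8  (first piece 2, then best[2]=4)
best[5] = 11
best[6] = 14
best[7] = 17
best[8] = 20
best[9] = 22
best[10] = 24  (first piece 2, then best[8]=20)
One optimal cutting: 8 + 2 → €20 + €4 = €24.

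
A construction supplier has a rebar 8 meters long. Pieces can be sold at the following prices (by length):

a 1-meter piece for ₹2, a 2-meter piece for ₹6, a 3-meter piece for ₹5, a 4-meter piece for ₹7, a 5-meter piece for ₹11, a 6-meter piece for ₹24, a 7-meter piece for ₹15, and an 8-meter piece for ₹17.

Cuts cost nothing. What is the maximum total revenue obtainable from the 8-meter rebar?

30

Let v[k] be the best obtainable value from length k. For each k, try every first piece i and keep the best of price[i] + v[k−i].
v[1] = 2
v[2] = 6
v[3] = 8  (first piece 1, then v[2]=6)
v[4] = 12  (first piece 2, then v[2]=6)
v[5] = 14  (first piece 1, then v[4]=12)
v[6] = 24
v[7] = 26  (first piece 1, then v[6]=24)
v[8] = 30  (first piece 2, then v[6]=24)
One optimal cutting: 6 + 2 → ₹24 + ₹6 = ₹30.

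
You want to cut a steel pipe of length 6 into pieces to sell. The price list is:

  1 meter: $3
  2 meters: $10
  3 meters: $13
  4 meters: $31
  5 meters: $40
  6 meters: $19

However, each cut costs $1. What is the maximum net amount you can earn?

Let r[k] be the best obtainable value from length k. For each k, try every first piece i and keep the best of price[i] + r[k−i] minus the 1 cut fee when i<k.
r[1] = 3
r[2] = 10
r[3] = 13
r[4] = 31
r[5] = 40
r[6] = 42  (first piece 1, then r[5]=40)
One optimal plan: pieces 5 + 1 (1 cut) → $43 − $1 = $42.

42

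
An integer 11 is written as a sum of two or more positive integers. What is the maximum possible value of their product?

Define prod[k] = max over 1≤i<k of i · max(k−i, prod[k−i]); the inner max lets the remainder stay uncut if that's better.
Small cases: prod[2]=1, prod[3]=2, prod[4]=4, prod[5]=6.
prod[6] = max(1×6, 2×4, 3×3, 4×2, 5×1) = 9
prod[7] = max(1×9, 2×6, 3×4, 4×3, 5×2, 6×1) = 12
prod[8] = max(1×12, 2×9, 3×6, …, 6×2, 7×1) = 18
prod[9] = max(1×18, 2×12, 3×9, …, 7×2, 8×1) = 27
prod[10] = max(1×27, 2×18, 3×12, …, 8×2, 9×1) = 36
prod[11] = max(1×36, 2×27, 3×18, …, 9×2, 10×1) = 54
One optimal split: 3 + 3 + 3 + 2; product 3×3×3×2 = 54.

54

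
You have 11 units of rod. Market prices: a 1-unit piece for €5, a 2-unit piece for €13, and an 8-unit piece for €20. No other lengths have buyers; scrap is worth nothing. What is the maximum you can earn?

70

Consider every possible first cut. best[k] is the best of p[i]+best[k−i] over all sellable i≤k.
best[1] = 5
best[2] = max(5+5, 13+0) = 13
best[3] = max(5+13, 13+5) = 18
best[4] = max(5+18, 13+13) = 26
best[5] = max(5+26, 13+18) = 31
best[6] = max(5+31, 13+26) = 39
best[7] = max(5+39, 13+31) = 44
best[8] = max(5+44, 13+39, 20+0) = 52
best[9] = max(5+52, 13+44, 20+5) = 57
best[10] = max(5+57, 13+52, 20+13) = 65
best[11] = max(5+65, 13+57, 20+18) = 70
One optimal cutting: 2 + 2 + 2 + 2 + 2 + 1 → €70.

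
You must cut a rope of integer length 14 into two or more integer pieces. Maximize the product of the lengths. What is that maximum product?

Let m[k] be the best product for length k (with at least one cut). For each first piece i, the rest contributes max(k−i, m[k−i]).
Small cases: m[2]=1, m[3]=2, m[4]=4, m[5]=6, m[6]=9.
m[7] = max(1×9, 2×6, 3×4, 4×3, 5×2, 6×1) = 12
m[8] = max(1×12, 2×9, 3×6, …, 6×2, 7×1) = 18
m[9] = max(1×18, 2×12, 3×9, …, 7×2, 8×1) = 27
m[10] = max(1×27, 2×18, 3×12, …, 8×2, 9×1) = 36
m[11] = max(1×36, 2×27, 3×18, …, 9×2, 10×1) = 54
m[12] = max(1×54, 2×36, 3×27, …, 10×2, 11×1) = 81
m[13] = max(1×81, 2×54, 3×36, …, 11×2, 12×1) = 108
m[14] = max(1×108, 2×81, 3×54, …, 12×2, 13×1) = 162
One optimal split: 3 + 3 + 3 + 3 + 2; product 3×3×3×3×2 = 162.

162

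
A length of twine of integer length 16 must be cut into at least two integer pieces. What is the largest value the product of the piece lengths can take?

Let P[k] be the best product for length k (with at least one cut). For each first piece i, the rest contributes max(k−i, P[k−i]).
P[2] = 1·max(1,0) = 1·1 = 1
P[3] = 1·max(2,1) = 1·2 = 2
P[4] = 2·max(2,1) = 2·2 = 4
P[5] = 2·max(3,2) = 2·3 = 6
P[6] = 3·max(3,2) = 3·3 = 9
P[7] = 2·max(5,6) = 2·6 = 12
P[8] = 2·max(6,9) = 2·9 = 18
P[9] = 3·max(6,9) = 3·9 = 27
P[10] = 2·max(8,18) = 2·18 = 36
P[11] = 2·max(9,27) = 2·27 = 54
P[12] = 3·max(9,27) = 3·27 = 81
P[13] = 2·max(11,54) = 2·54 = 108
P[14] = 2·max(12,81) = 2·81 = 162
P[15] = 3·max(12,81) = 3·81 = 243
P[16] = 2·max(14,162) = 2·162 = 324
One optimal split: 3 + 3 + 3 + 3 + 2 + 2; product 3·3·3·3·2·2 = 324.

324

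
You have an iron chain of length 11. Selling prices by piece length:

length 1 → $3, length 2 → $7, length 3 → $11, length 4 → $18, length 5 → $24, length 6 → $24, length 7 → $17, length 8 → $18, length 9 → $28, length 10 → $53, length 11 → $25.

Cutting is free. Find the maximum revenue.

Consider every possible first cut. best[k] is the best of p[i]+best[k−i] over all sellable i≤k.
best[1] = 3
best[2] = 7
best[3] = 11
best[4] = 18
best[5] = 24
best[6] = 27  (first piece 1, then best[5]=24)
best[7] = 31  (first piece 2, then best[5]=24)
best[8] = 36  (first piece 4, then best[4]=18)
best[9] = 42  (first piece 4, then best[5]=24)
best[10] = 53
best[11] = 56  (first piece 1, then best[10]=53)
One optimal cutting: 10 + 1 → $53 + $3 = $56.

56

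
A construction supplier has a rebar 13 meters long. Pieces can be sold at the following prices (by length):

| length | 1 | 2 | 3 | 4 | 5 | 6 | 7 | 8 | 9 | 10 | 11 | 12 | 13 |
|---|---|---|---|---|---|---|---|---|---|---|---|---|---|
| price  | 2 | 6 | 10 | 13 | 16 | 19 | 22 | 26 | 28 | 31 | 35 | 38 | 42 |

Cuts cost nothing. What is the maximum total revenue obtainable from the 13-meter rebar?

43

Build r[k] bottom-up: r[k] = max over allowed piece i of (p[i] + r[k−i]).
r[1] = 2
r[2] = max(2+2, 6+0) = 6
r[3] = max(2+6, 6+2, 10+0) = 10
r[4] = max(2+10, 6+6, 10+2, 13+0) = 13
r[5] = max(2+13, 6+10, 10+6, 13+2, 16+0) = 16
r[6] = max(2+16, 6+13, 10+10, 13+6, 16+2, 19+0) = 20
r[7] = max(2+20, 6+16, 10+13, …, 19+2, 22+0) = 23
r[8] = max(2+23, 6+20, 10+16, …, 22+2, 26+0) = 26
r[9] = max(2+26, 6+23, 10+20, …, 26+2, 28+0) = 30
r[10] = max(2+30, 6+26, 10+23, …, 28+2, 31+0) = 33
r[11] = max(2+33, 6+30, 10+26, …, 31+2, 35+0) = 36
r[12] = max(2+36, 6+33, 10+30, …, 35+2, 38+0) = 40
r[13] = max(2+40, 6+36, 10+33, …, 38+2, 42+0) = 43
One optimal cutting: 4 + 3 + 3 + 3 → ₹13 + ₹10 + ₹10 + ₹10 = ₹43.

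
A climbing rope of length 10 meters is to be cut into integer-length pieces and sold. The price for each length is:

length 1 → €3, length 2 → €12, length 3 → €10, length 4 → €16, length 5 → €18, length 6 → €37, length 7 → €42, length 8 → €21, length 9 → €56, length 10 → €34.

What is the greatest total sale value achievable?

Let r[k] be the best obtainable value from length k. For each k, try every first piece i and keep the best of price[i] + r[k−i].
r[1] = 3
r[2] = 12
r[3] = 15  (first piece 1, then r[2]=12)
r[4] = 24  (first piece 2, then r[2]=12)
r[5] = 27  (first piece 1, then r[4]=24)
r[6] = 37
r[7] = 42
r[8] = 49  (first piece 2, then r[6]=37)
r[9] = 56
r[10] = 61  (first piece 2, then r[8]=49)
One optimal cutting: 6 + 2 + 2 → €37 + €12 + €12 = €61.

61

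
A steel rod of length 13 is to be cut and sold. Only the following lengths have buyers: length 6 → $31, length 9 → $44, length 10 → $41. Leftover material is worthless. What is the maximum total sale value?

Consider every possible first cut. best[k] is the best of p[i]+best[k−i] over all sellable i≤k.
best[1] = 0
best[2] = 0
best[3] = 0
best[4] = 0
best[5] = 0
best[6] = 31
best[7] = 31
best[8] = 31
best[9] = max(31+0, 44+0) = 44
best[10] = max(31+0, 44+0, 41+0) = 44
best[11] = max(31+0, 44+0, 41+0) = 44
best[12] = max(31+31, 44+0, 41+0) = 62
best[13] = max(31+31, 44+0, 41+0) = 62
One optimal cutting: pieces 6 + 6 with 1 unit of scrap → $62.

62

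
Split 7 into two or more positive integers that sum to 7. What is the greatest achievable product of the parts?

12

Let g[k] be the best product for length k (with at least one cut). For each first piece i, the rest contributes max(k−i, g[k−i]).
g[2] = 1×max(1,0) = 1×1 = 1
g[3] = 1×max(2,1) = 1×2 = 2
g[4] = 2×max(2,1) = 2×2 = 4
g[5] = 2×max(3,2) = 2×3 = 6
g[6] = 3×max(3,2) = 3×3 = 9
g[7] = 2×max(5,6) = 2×6 = 12
One optimal split: 3 + 2 + 2; product 3×2×2 = 12.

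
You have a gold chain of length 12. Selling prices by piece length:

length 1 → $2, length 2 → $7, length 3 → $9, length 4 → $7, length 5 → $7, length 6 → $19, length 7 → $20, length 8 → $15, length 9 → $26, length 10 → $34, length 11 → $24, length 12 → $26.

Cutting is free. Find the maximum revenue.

42

Consider every possible first cut. best[k] is the best of p[i]+best[k−i] over all sellable i≤k.
best[1] = 2
best[2] = 7
best[3] = 9  (first piece 1, then best[2]=7)
best[4] = 14  (first piece 2, then best[2]=7)
best[5] = 16  (first piece 1, then best[4]=14)
best[6] = 21  (first piece 2, then best[4]=14)
best[7] = 23  (first piece 1, then best[6]=21)
best[8] = 28  (first piece 2, then best[6]=21)
best[9] = 30  (first piece 1, then best[8]=28)
best[10] = 35  (first piece 2, then best[8]=28)
best[11] = 37  (first piece 1, then best[10]=35)
best[12] = 42  (first piece 2, then best[10]=35)
One optimal cutting: 2 + 2 + 2 + 2 + 2 + 2 → $7 + $7 + $7 + $7 + $7 + $7 = $42.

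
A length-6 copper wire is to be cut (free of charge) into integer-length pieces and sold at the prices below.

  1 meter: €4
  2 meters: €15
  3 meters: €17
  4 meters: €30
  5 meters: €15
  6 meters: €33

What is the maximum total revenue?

Build r[k] bottom-up: r[k] = max over allowed piece i of (p[i] + r[k−i]).
r[1] = 4
r[2] = max(4+4, 15+0) = 15
r[3] = max(4+15, 15+4, 17+0) = 19
r[4] = max(4+19, 15+15, 17+4, 30+0) = 30
r[5] = max(4+30, 15+19, 17+15, 30+4, 15+0) = 34
r[6] = max(4+34, 15+30, 17+19, 30+15, 15+4, 33+0) = 45
One optimal cutting: 2 + 2 + 2 → €15 + €15 + €15 = €45.

45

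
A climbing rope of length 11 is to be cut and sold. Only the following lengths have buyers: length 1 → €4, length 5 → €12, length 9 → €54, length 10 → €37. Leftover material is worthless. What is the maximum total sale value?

Let f[k] be the best obtainable value from length k. For each k, try every first piece i and keep the best of price[i] + f[k−i].
f[1] = 4
f[2] = 8  (first piece 1, then f[1]=4)
f[3] = 12  (first piece 1, then f[2]=8)
f[4] = 16  (first piece 1, then f[3]=12)
f[5] = max(4+16, 12+0) = 20
f[6] = max(4+20, 12+4) = 24
f[7] = max(4+24, 12+8) = 28
f[8] = max(4+28, 12+12) = 32
f[9] = max(4+32, 12+16, 54+0) = 54
f[10] = max(4+54, 12+20, 54+4, 37+0) = 58
f[11] = max(4+58, 12+24, 54+8, 37+4) = 62
One optimal cutting: 9 + 1 + 1 → €62.

62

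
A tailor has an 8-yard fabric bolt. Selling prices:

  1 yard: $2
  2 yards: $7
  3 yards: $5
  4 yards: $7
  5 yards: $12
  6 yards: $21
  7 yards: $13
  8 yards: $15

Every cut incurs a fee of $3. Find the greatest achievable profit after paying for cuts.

Build v[k] bottom-up: v[k] = max over allowed piece i of (p[i] + v[k−i]) − 3 per cut.
v[1] = 2
v[2] = 7
v[3] = 6  (first piece 1, then v[2]=7)
v[4] = 11  (first piece 2, then v[2]=7)
v[5] = 12
v[6] = 21
v[7] = 20  (first piece 1, then v[6]=21)
v[8] = 25  (first piece 2, then v[6]=21)
One optimal plan: pieces 6 + 2 (1 cut) → $28 − $3 = $25.

25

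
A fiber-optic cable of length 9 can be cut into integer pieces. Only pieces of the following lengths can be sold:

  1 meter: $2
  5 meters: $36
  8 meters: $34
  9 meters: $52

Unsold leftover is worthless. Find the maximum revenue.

52

Build r[k] bottom-up: r[k] = max over allowed piece i of (p[i] + r[k−i]).
r[1] = 2
r[2] = 4  (first piece 1, then r[1]=2)
r[3] = 6  (first piece 1, then r[2]=4)
r[4] = 8  (first piece 1, then r[3]=6)
r[5] = 36
r[6] = 38  (first piece 1, then r[5]=36)
r[7] = 40  (first piece 1, then r[6]=38)
r[8] = 42  (first piece 1, then r[7]=40)
r[9] = 52
One optimal cutting: 9 → $52.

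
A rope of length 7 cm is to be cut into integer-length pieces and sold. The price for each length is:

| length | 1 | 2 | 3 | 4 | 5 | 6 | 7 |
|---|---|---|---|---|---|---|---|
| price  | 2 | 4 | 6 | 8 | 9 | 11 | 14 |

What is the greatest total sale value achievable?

14

Build v[k] bottom-up: v[k] = max over allowed piece i of (p[i] + v[k−i]).
v[1] = 2
v[2] = 4  (first piece 1, then v[1]=2)
v[3] = 6  (first piece 1, then v[2]=4)
v[4] = 8  (first piece 1, then v[3]=6)
v[5] = 10  (first piece 1, then v[4]=8)
v[6] = 12  (first piece 1, then v[5]=10)
v[7] = 14  (first piece 1, then v[6]=12)
One optimal cutting: 1 + 1 + 1 + 1 + 1 + 1 + 1 → 2 + 2 + 2 + 2 + 2 + 2 + 2 = 14.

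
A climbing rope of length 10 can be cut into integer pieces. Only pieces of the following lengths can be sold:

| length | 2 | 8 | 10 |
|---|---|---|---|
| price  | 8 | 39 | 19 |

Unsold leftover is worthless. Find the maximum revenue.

Let r[k] be the best obtainable value from length k. For each k, try every first piece i and keep the best of price[i] + r[k−i].
r[1] = 0
r[2] = 8
r[3] = 8
r[4] = 16  (first piece 2, then r[2]=8)
r[5] = 16
r[6] = 24  (first piece 2, then r[4]=16)
r[7] = 24
r[8] = 39
r[9] = 39
r[10] = 47  (first piece 2, then r[8]=39)
One optimal cutting: 8 + 2 → €47.

47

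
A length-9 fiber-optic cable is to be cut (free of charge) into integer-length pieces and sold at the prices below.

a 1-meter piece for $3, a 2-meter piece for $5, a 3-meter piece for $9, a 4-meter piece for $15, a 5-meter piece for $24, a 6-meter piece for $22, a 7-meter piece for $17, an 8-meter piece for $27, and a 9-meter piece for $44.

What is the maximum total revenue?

Build r[k] bottom-up: r[k] = max over allowed piece i of (p[i] + r[k−i]).
r[1] = 3
r[2] = 6  (first piece 1, then r[1]=3)
r[3] = 9  (first piece 1, then r[2]=6)
r[4] = 15
r[5] = 24
r[6] = 27  (first piece 1, then r[5]=24)
r[7] = 30  (first piece 1, then r[6]=27)
r[8] = 33  (first piece 1, then r[7]=30)
r[9] = 44
Best is to sell the whole 9-meter piece uncut for $44.

44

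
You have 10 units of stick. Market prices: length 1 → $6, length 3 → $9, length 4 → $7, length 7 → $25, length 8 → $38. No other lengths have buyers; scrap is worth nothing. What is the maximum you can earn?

60

Consider every possible first cut. r[k] is the best of p[i]+r[k−i] over all sellable i≤k.
r[1] = 6
r[2] = 12  (first piece 1, then r[1]=6)
r[3] = 18  (first piece 1, then r[2]=12)
r[4] = 24  (first piece 1, then r[3]=18)
r[5] = 30  (first piece 1, then r[4]=24)
r[6] = 36  (first piece 1, then r[5]=30)
r[7] = 42  (first piece 1, then r[6]=36)
r[8] = 48  (first piece 1, then r[7]=42)
r[9] = 54  (first piece 1, then r[8]=48)
r[10] = 60  (first piece 1, then r[9]=54)
One optimal cutting: 1 + 1 + 1 + 1 + 1 + 1 + 1 + 1 + 1 + 1 → $60.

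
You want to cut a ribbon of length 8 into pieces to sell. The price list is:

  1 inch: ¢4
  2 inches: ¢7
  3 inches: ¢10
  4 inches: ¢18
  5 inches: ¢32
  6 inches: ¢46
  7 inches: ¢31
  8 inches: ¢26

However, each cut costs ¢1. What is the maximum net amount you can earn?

52

Let net[k] be the best obtainable value from length k. For each k, try every first piece i and keep the best of price[i] + net[k−i] minus the 1 cut fee when i<k.
net[1] = 4
net[2] = max(4+4-1, 7+0) = 7
net[3] = max(4+7-1, 7+4-1, 10+0) = 10
net[4] = max(4+10-1, 7+7-1, 10+4-1, 18+0) = 18
net[5] = max(4+18-1, 7+10-1, 10+7-1, 18+4-1, 32+0) = 32
net[6] = max(4+32-1, 7+18-1, 10+10-1, 18+7-1, 32+4-1, 46+0) = 46
net[7] = max(4+46-1, 7+32-1, 10+18-1, …, 46+4-1, 31+0) = 49
net[8] = max(4+49-1, 7+46-1, 10+32-1, …, 31+4-1, 26+0) = 52
One optimal plan: pieces 6 + 1 + 1 (2 cuts) → ¢54 − ¢2 = ¢52.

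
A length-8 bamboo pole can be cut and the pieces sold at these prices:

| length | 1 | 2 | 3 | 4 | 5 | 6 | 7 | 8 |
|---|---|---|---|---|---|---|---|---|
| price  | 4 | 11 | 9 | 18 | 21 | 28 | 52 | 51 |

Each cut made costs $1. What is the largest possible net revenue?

55

Build r[k] bottom-up: r[k] = max over allowed piece i of (p[i] + r[k−i]) − 1 per cut.
r[1] = 4
r[2] = max(4+4-1, 11+0) = 11
r[3] = max(4+11-1, 11+4-1, 9+0) = 14
r[4] = max(4+14-1, 11+11-1, 9+4-1, 18+0) = 21
r[5] = max(4+21-1, 11+14-1, 9+11-1, 18+4-1, 21+0) = 24
r[6] = max(4+24-1, 11+21-1, 9+14-1, 18+11-1, 21+4-1, 28+0) = 31
r[7] = max(4+31-1, 11+24-1, 9+21-1, …, 28+4-1, 52+0) = 52
r[8] = max(4+52-1, 11+31-1, 9+24-1, …, 52+4-1, 51+0) = 55
One optimal plan: pieces 7 + 1 (1 cut) → $56 − $1 = $55.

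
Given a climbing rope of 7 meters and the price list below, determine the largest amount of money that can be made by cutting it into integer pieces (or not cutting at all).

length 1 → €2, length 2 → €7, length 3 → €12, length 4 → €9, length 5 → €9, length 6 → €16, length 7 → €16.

26

Build R[k] bottom-up: R[k] = max over allowed piece i of (p[i] + R[k−i]).
R[1] = 2
R[2] = 7
R[3] = 12
R[4] = 14  (first piece 1, then R[3]=12)
R[5] = 19  (first piece 2, then R[3]=12)
R[6] = 24  (first piece 3, then R[3]=12)
R[7] = 26  (first piece 1, then R[6]=24)
One optimal cutting: 3 + 3 + 1 → €12 + €12 + €2 = €26.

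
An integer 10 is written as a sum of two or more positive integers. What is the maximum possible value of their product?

36

Fill g[k] for k=2..10: at each k try every first piece i and multiply by the better of (k−i) uncut or g[k−i].
g[2] = 1·max(1,0) = 1·1 = 1
g[3] = 1·max(2,1) = 1·2 = 2
g[4] = 2·max(2,1) = 2·2 = 4
g[5] = 2·max(3,2) = 2·3 = 6
g[6] = 3·max(3,2) = 3·3 = 9
g[7] = 2·max(5,6) = 2·6 = 12
g[8] = 2·max(6,9) = 2·9 = 18
g[9] = 3·max(6,9) = 3·9 = 27
g[10] = 2·max(8,18) = 2·18 = 36
One optimal split: 3 + 3 + 2 + 2; product 3·3·2·2 = 36.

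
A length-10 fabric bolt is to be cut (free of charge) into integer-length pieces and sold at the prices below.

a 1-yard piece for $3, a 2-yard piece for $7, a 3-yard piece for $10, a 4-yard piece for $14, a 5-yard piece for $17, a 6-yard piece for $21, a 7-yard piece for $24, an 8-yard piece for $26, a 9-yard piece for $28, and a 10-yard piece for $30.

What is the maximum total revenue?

Build r[k] bottom-up: r[k] = max over allowed piece i of (p[i] + r[k−i]).
r[1] = 3
r[2] = max(3+3, 7+0) = 7
r[3] = max(3+7, 7+3, 10+0) = 10
r[4] = max(3+10, 7+7, 10+3, 14+0) = 14
r[5] = max(3+14, 7+10, 10+7, 14+3, 17+0) = 17
r[6] = max(3+17, 7+14, 10+10, 14+7, 17+3, 21+0) = 21
r[7] = max(3+21, 7+17, 10+14, …, 21+3, 24+0) = 24
r[8] = max(3+24, 7+21, 10+17, …, 24+3, 26+0) = 28
r[9] = max(3+28, 7+24, 10+21, …, 26+3, 28+0) = 31
r[10] = max(3+31, 7+28, 10+24, …, 28+3, 30+0) = 35
One optimal cutting: 2 + 2 + 2 + 2 + 2 → $7 + $7 + $7 + $7 + $7 = $35.

35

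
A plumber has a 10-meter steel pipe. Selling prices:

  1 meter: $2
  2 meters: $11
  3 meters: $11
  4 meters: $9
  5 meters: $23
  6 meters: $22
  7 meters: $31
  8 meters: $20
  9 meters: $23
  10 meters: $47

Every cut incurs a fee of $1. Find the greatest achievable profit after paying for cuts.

Let r[k] be the best obtainable value from length k. For each k, try every first piece i and keep the best of price[i] + r[k−i] minus the 1 cut fee when i<k.
r[1] = 2
r[2] = 11
r[3] = 12  (first piece 1, then r[2]=11)
r[4] = 21  (first piece 2, then r[2]=11)
r[5] = 23
r[6] = 31  (first piece 2, then r[4]=21)
r[7] = 33  (first piece 2, then r[5]=23)
r[8] = 41  (first piece 2, then r[6]=31)
r[9] = 43  (first piece 2, then r[7]=33)
r[10] = 51  (first piece 2, then r[8]=41)
One optimal plan: pieces 2 + 2 + 2 + 2 + 2 (4 cuts) → $55 − $4 = $51.

51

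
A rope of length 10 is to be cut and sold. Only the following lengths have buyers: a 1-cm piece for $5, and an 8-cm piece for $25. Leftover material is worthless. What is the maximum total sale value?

Build f[k] bottom-up: f[k] = max over allowed piece i of (p[i] + f[k−i]).
f[1] = 5
f[2] = 10  (first piece 1, then f[1]=5)
f[3] = 15  (first piece 1, then f[2]=10)
f[4] = 20  (first piece 1, then f[3]=15)
f[5] = 25  (first piece 1, then f[4]=20)
f[6] = 30  (first piece 1, then f[5]=25)
f[7] = 35  (first piece 1, then f[6]=30)
f[8] = 40  (first piece 1, then f[7]=35)
f[9] = 45  (first piece 1, then f[8]=40)
f[10] = 50  (first piece 1, then f[9]=45)
One optimal cutting: 1 + 1 + 1 + 1 + 1 + 1 + 1 + 1 + 1 + 1 → $50.

50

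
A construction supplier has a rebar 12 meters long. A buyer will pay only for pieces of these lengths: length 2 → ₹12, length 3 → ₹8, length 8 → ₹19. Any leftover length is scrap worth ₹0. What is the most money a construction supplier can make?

Consider every possible first cut. best[k] is the best of p[i]+best[k−i] over all sellable i≤k.
best[1] = 0
best[2] = 12
best[3] = max(12+0, 8+0) = 12
best[4] = max(12+12, 8+0) = 24
best[5] = max(12+12, 8+12) = 24
best[6] = max(12+24, 8+12) = 36
best[7] = max(12+24, 8+24) = 36
best[8] = max(12+36, 8+24, 19+0) = 48
best[9] = max(12+36, 8+36, 19+0) = 48
best[10] = max(12+48, 8+36, 19+12) = 60
best[11] = max(12+48, 8+48, 19+12) = 60
best[12] = max(12+60, 8+48, 19+24) = 72
One optimal cutting: 2 + 2 + 2 + 2 + 2 + 2 → ₹72.

72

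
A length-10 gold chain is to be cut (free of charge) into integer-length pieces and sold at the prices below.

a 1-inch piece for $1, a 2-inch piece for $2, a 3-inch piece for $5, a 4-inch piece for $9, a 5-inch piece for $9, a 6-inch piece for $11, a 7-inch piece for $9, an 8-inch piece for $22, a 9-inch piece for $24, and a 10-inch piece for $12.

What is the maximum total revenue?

25

Consider every possible first cut. R[k] is the best of p[i]+R[k−i] over all sellable i≤k.
R[1] = 1
R[2] = max(1+1, 2+0) = 2
R[3] = max(1+2, 2+1, 5+0) = 5
R[4] = max(1+5, 2+2, 5+1, 9+0) = 9
R[5] = max(1+9, 2+5, 5+2, 9+1, 9+0) = 10
R[6] = max(1+10, 2+9, 5+5, 9+2, 9+1, 11+0) = 11
R[7] = max(1+11, 2+10, 5+9, …, 11+1, 9+0) = 14
R[8] = max(1+14, 2+11, 5+10, …, 9+1, 22+0) = 22
R[9] = max(1+22, 2+14, 5+11, …, 22+1, 24+0) = 24
R[10] = max(1+24, 2+22, 5+14, …, 24+1, 12+0) = 25
One optimal cutting: 9 + 1 → $24 + $1 = $25.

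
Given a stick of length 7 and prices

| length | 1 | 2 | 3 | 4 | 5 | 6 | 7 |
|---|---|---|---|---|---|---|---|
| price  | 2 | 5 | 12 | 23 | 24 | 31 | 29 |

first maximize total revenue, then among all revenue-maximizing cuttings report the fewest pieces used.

Let r[k] be the best obtainable value from length k. For each k, try every first piece i and keep the best of price[i] + r[k−i].
r[1] = 2
r[2] = max(2+2, 5+0) = 5
r[3] = max(2+5, 5+2, 12+0) = 12
r[4] = max(2+12, 5+5, 12+2, 23+0) = 23
r[5] = max(2+23, 5+12, 12+5, 23+2, 24+0) = 25
r[6] = max(2+25, 5+23, 12+12, 23+5, 24+2, 31+0) = 31
r[7] = max(2+31, 5+25, 12+23, …, 31+2, 29+0) = 35
Maximum revenue is $35.
Now minimize piece count subject to staying optimal: for each k, pieces[k] = 1 + min over i with p[i]+r[k−i]=r[k] of pieces[k−i].
pieces[4] = 1
pieces[5] = 2
pieces[6] = 1
pieces[7] = 2

2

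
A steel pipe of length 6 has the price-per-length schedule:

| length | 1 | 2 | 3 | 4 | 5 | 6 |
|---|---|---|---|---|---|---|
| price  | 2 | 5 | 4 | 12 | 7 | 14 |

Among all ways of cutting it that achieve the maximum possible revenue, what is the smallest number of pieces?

2

Consider every possible first cut. r[k] is the best of p[i]+r[k−i] over all sellable i≤k.
r[1] = 2
r[2] = 5
r[3] = 7  (first piece 1, then r[2]=5)
r[4] = 12
r[5] = 14  (first piece 1, then r[4]=12)
r[6] = 17  (first piece 2, then r[4]=12)
Maximum revenue is $17.
Now minimize piece count subject to staying optimal: for each k, pieces[k] = 1 + min over i with p[i]+r[k−i]=r[k] of pieces[k−i].
pieces[3] = 2
pieces[4] = 1
pieces[5] = 2
pieces[6] = 2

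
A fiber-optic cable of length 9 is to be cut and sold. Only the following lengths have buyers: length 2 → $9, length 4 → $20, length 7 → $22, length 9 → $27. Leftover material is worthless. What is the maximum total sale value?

Let f[k] be the best obtainable value from length k. For each k, try every first piece i and keep the best of price[i] + f[k−i].
f[1] = 0
f[2] = 9
f[3] = 9
f[4] = max(9+9, 20+0) = 20
f[5] = max(9+9, 20+0) = 20
f[6] = max(9+20, 20+9) = 29
f[7] = max(9+20, 20+9, 22+0) = 29
f[8] = max(9+29, 20+20, 22+0) = 40
f[9] = max(9+29, 20+20, 22+9, 27+0) = 40
One optimal cutting: pieces 4 + 4 with 1 meter of scrap → $40.

40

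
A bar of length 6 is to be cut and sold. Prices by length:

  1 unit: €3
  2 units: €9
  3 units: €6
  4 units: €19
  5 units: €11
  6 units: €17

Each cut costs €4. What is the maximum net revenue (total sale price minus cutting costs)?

24

Let net[k] be the best obtainable value from length k. For each k, try every first piece i and keep the best of price[i] + net[k−i] minus the 4 cut fee when i<k.
net[1] = 3
net[2] = max(3+3-4, 9+0) = 9
net[3] = max(3+9-4, 9+3-4, 6+0) = 8
net[4] = max(3+8-4, 9+9-4, 6+3-4, 19+0) = 19
net[5] = max(3+19-4, 9+8-4, 6+9-4, 19+3-4, 11+0) = 18
net[6] = max(3+18-4, 9+19-4, 6+8-4, 19+9-4, 11+3-4, 17+0) = 24
One optimal plan: pieces 4 + 2 (1 cut) → €28 − €4 = €24.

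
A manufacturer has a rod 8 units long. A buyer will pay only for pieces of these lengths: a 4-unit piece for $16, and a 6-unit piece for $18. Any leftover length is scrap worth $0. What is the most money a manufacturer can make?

Consider every possible first cut. r[k] is the best of p[i]+r[k−i] over all sellable i≤k.
r[1] = 0
r[2] = 0
r[3] = 0
r[4] = 16
r[5] = 16
r[6] = max(16+0, 18+0) = 18
r[7] = max(16+0, 18+0) = 18
r[8] = max(16+16, 18+0) = 32
One optimal cutting: 4 + 4 → $32.

32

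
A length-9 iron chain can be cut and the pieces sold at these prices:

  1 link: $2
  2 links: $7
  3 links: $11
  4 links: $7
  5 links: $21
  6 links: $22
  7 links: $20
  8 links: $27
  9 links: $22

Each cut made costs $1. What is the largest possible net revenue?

33

Consider every possible first cut. v[k] is the best of p[i]+v[k−i] over all sellable i≤k, charging 1 whenever i<k.
v[1] = 2
v[2] = max(2+2-1, 7+0) = 7
v[3] = max(2+7-1, 7+2-1, 11+0) = 11
v[4] = max(2+11-1, 7+7-1, 11+2-1, 7+0) = 13
v[5] = max(2+13-1, 7+11-1, 11+7-1, 7+2-1, 21+0) = 21
v[6] = max(2+21-1, 7+13-1, 11+11-1, 7+7-1, 21+2-1, 22+0) = 22
v[7] = max(2+22-1, 7+21-1, 11+13-1, …, 22+2-1, 20+0) = 27
v[8] = max(2+27-1, 7+22-1, 11+21-1, …, 20+2-1, 27+0) = 31
v[9] = max(2+31-1, 7+27-1, 11+22-1, …, 27+2-1, 22+0) = 33
One optimal plan: pieces 5 + 2 + 2 (2 cuts) → $35 − $2 = $33.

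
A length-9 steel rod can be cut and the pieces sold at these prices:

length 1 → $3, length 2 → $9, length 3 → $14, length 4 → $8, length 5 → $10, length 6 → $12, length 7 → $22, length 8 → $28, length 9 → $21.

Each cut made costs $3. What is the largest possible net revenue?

36

Build v[k] bottom-up: v[k] = max over allowed piece i of (p[i] + v[k−i]) − 3 per cut.
v[1] = 3
v[2] = 9
v[3] = 14
v[4] = 15  (first piece 2, then v[2]=9)
v[5] = 20  (first piece 2, then v[3]=14)
v[6] = 25  (first piece 3, then v[3]=14)
v[7] = 26  (first piece 2, then v[5]=20)
v[8] = 31  (first piece 2, then v[6]=25)
v[9] = 36  (first piece 3, then v[6]=25)
One optimal plan: pieces 3 + 3 + 3 (2 cuts) → $42 − $6 = $36.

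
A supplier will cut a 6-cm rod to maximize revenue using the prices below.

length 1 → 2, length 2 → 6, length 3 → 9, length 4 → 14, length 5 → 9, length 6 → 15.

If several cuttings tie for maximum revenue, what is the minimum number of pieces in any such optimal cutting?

Let r[k] be the best obtainable value from length k. For each k, try every first piece i and keep the best of price[i] + r[k−i].
r[1] = 2
r[2] = max(2+2, 6+0) = 6
r[3] = max(2+6, 6+2, 9+0) = 9
r[4] = max(2+9, 6+6, 9+2, 14+0) = 14
r[5] = max(2+14, 6+9, 9+6, 14+2, 9+0) = 16
r[6] = max(2+16, 6+14, 9+9, 14+6, 9+2, 15+0) = 20
Maximum revenue is 20.
Now minimize piece count subject to staying optimal: for each k, pieces[k] = 1 + min over i with p[i]+r[k−i]=r[k] of pieces[k−i].
pieces[3] = 1
pieces[4] = 1
pieces[5] = 2
pieces[6] = 2

2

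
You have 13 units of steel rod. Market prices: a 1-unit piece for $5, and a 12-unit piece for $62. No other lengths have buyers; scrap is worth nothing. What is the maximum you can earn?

Build r[k] bottom-up: r[k] = max over allowed piece i of (p[i] + r[k−i]).
r[1] = 5
r[2] = 10  (first piece 1, then r[1]=5)
r[3] = 15  (first piece 1, then r[2]=10)
r[4] = 20  (first piece 1, then r[3]=15)
r[5] = 25  (first piece 1, then r[4]=20)
r[6] = 30  (first piece 1, then r[5]=25)
r[7] = 35  (first piece 1, then r[6]=30)
r[8] = 40  (first piece 1, then r[7]=35)
r[9] = 45  (first piece 1, then r[8]=40)
r[10] = 50  (first piece 1, then r[9]=45)
r[11] = 55  (first piece 1, then r[10]=50)
r[12] = max(5+55, 62+0) = 62
r[13] = max(5+62, 62+5) = 67
One optimal cutting: 12 + 1 → $67.

67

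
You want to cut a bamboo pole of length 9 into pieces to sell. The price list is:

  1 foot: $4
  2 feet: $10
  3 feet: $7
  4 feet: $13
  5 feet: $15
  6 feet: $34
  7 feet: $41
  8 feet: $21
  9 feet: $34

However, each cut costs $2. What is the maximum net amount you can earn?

Let r[k] be the best obtainable value from length k. For each k, try every first piece i and keep the best of price[i] + r[k−i] minus the 2 cut fee when i<k.
r[1] = 4
r[2] = 10
r[3] = 12  (first piece 1, then r[2]=10)
r[4] = 18  (first piece 2, then r[2]=10)
r[5] = 20  (first piece 1, then r[4]=18)
r[6] = 34
r[7] = 41
r[8] = 43  (first piece 1, then r[7]=41)
r[9] = 49  (first piece 2, then r[7]=41)
One optimal plan: pieces 7 + 2 (1 cut) → $51 − $2 = $49.

49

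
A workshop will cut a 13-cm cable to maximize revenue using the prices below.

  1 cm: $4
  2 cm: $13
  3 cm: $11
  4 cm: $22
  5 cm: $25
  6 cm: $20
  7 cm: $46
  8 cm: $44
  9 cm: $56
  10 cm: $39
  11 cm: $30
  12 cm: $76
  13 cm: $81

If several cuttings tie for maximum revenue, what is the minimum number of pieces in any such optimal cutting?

4

Consider every possible first cut. r[k] is the best of p[i]+r[k−i] over all sellable i≤k.
r[1] = 4
r[2] = 13
r[3] = 17  (first piece 1, then r[2]=13)
r[4] = 26  (first piece 2, then r[2]=13)
r[5] = 30  (first piece 1, then r[4]=26)
r[6] = 39  (first piece 2, then r[4]=26)
r[7] = 46
r[8] = 52  (first piece 2, then r[6]=39)
r[9] = 59  (first piece 2, then r[7]=46)
r[10] = 65  (first piece 2, then r[8]=52)
r[11] = 72  (first piece 2, then r[9]=59)
r[12] = 78  (first piece 2, then r[10]=65)
r[13] = 85  (first piece 2, then r[11]=72)
Maximum revenue is $85.
Now minimize piece count subject to staying optimal: for each k, pieces[k] = 1 + min over i with p[i]+r[k−i]=r[k] of pieces[k−i].
pieces[10] = 5
pieces[11] = 3
pieces[12] = 6
pieces[13] = 4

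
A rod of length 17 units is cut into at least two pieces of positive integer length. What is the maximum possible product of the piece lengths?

Define g[k] = max over 1≤i<k of i · max(k−i, g[k−i]); the inner max lets the remainder stay uncut if that's better.
Small cases: g[2]=1, g[3]=2, g[4]=4, g[5]=6, g[6]=9, g[7]=12, g[8]=18, g[9]=27, g[10]=36, g[11]=54.
g[12] = max(1·54, 2·36, 3·27, …, 10·2, 11·1) = 81
g[13] = max(1·81, 2·54, 3·36, …, 11·2, 12·1) = 108
g[14] = max(1·108, 2·81, 3·54, …, 12·2, 13·1) = 162
g[15] = max(1·162, 2·108, 3·81, …, 13·2, 14·1) = 243
g[16] = max(1·243, 2·162, 3·108, …, 14·2, 15·1) = 324
g[17] = max(1·324, 2·243, 3·162, …, 15·2, 16·1) = 486
One optimal split: 3 + 3 + 3 + 3 + 3 + 2; product 3·3·3·3·3·2 = 486.

486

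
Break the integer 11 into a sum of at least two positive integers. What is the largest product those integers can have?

54

Fill m[k] for k=2..11: at each k try every first piece i and multiply by the better of (k−i) uncut or m[k−i].
m[2] = 1*max(1,0) = 1*1 = 1
m[3] = 1*max(2,1) = 1*2 = 2
m[4] = 2*max(2,1) = 2*2 = 4
m[5] = 2*max(3,2) = 2*3 = 6
m[6] = 3*max(3,2) = 3*3 = 9
m[7] = 2*max(5,6) = 2*6 = 12
m[8] = 2*max(6,9) = 2*9 = 18
m[9] = 3*max(6,9) = 3*9 = 27
m[10] = 2*max(8,18) = 2*18 = 36
m[11] = 2*max(9,27) = 2*27 = 54
One optimal split: 3 + 3 + 3 + 2; product 3*3*3*2 = 54.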